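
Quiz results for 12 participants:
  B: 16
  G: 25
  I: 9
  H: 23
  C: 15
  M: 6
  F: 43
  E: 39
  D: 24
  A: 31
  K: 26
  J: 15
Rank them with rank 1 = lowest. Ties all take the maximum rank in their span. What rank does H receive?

6

Sorted (ascending): 6, 9, 15, 15, 16, 23, 24, 25, 26, 31, 39, 43
The 2 values of 15 occupy positions 3–4 → each gets rank 4.
H has value 23 → rank 6.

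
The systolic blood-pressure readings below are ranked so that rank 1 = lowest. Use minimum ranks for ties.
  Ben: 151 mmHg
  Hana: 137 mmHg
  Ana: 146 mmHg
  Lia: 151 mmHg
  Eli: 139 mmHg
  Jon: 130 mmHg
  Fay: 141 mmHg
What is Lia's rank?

6

Sorted (ascending): 130, 137, 139, 141, 146, 151, 151
The 2 values of 151 occupy positions 6–7 → each gets rank 6.
Lia has value 151 mmHg → rank 6.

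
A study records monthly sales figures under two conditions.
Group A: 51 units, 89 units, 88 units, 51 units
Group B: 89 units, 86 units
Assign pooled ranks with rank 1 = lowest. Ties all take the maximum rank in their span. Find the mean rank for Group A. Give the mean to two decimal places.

3.50

Sorted (ascending): 51, 51, 86, 88, 89, 89
The 2 values of 51 occupy positions 1–2 → each gets rank 2.
The 2 values of 89 occupy positions 5–6 → each gets rank 6.
Group A values → pooled ranks: 51→2, 89→6, 88→4, 51→2
Mean rank = (2 + 6 + 4 + 2) / 4 = 3.50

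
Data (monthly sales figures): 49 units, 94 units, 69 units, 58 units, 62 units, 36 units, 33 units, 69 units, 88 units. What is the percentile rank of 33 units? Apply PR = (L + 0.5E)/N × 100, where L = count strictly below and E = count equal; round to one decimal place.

5.6

N = 9.
Strictly below 33: 0. Equal to 33: 1.
PR = (0 + 0.5·1)/9 × 100 = 5.6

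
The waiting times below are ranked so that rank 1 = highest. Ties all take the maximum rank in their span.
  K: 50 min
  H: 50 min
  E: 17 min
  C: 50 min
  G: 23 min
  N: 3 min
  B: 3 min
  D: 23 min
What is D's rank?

5

Sorted (descending): 50, 50, 50, 23, 23, 17, 3, 3
The 3 values of 50 occupy positions 1–3 → each gets rank 3.
The 2 values of 23 occupy positions 4–5 → each gets rank 5.
The 2 values of 3 occupy positions 7–8 → each gets rank 8.
D has value 23 min → rank 5.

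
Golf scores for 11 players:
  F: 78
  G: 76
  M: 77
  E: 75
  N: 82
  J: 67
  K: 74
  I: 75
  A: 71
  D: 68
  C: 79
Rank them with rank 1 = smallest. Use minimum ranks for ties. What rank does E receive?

Sorted (ascending): 67, 68, 71, 74, 75, 75, 76, 77, 78, 79, 82
The 2 values of 75 occupy positions 5–6 → each gets rank 5.
E has value 75 → rank 5.

5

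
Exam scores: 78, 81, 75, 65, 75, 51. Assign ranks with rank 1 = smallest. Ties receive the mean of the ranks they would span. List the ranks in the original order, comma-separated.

Sorted (ascending): 51, 65, 75, 75, 78, 81
The 2 values of 75 occupy positions 3–4 → average rank (3+4)/2 = 3.5.

5, 6, 3.5, 2, 3.5, 1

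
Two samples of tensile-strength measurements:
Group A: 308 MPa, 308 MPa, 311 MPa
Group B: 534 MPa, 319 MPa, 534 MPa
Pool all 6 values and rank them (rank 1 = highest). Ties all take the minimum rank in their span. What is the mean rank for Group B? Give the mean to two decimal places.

1.67

Sorted (descending): 534, 534, 319, 311, 308, 308
The 2 values of 534 occupy positions 1–2 → each gets rank 1.
The 2 values of 308 occupy positions 5–6 → each gets rank 5.
Group B values → pooled ranks: 534→1, 319→3, 534→1
Mean rank = (1 + 3 + 1) / 3 = 1.67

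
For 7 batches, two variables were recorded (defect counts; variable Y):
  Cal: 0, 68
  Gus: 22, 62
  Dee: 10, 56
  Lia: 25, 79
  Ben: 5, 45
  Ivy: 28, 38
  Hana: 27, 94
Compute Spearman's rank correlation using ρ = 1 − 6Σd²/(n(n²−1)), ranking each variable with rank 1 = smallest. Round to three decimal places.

Ranks of variable 1: 1, 4, 3, 5, 2, 7, 6
Ranks of variable 2: 5, 4, 3, 6, 2, 1, 7
d = r₁ − r₂: -4, 0, 0, -1, 0, 6, -1
d²: 16, 0, 0, 1, 0, 36, 1; Σd² = 54
ρ = 1 − 6·54/(7·48) = 1 − 324/336 = 0.036

0.036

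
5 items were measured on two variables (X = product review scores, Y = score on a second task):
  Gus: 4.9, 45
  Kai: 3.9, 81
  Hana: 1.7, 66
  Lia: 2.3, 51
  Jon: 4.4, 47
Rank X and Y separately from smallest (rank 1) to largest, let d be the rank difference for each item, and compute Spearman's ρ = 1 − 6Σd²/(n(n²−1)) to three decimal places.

-0.700

Ranks of variable 1: 5, 3, 1, 2, 4
Ranks of variable 2: 1, 5, 4, 3, 2
d = r₁ − r₂: 4, -2, -3, -1, 2
d²: 16, 4, 9, 1, 4; Σd² = 34
ρ = 1 − 6·34/(5·24) = 1 − 204/120 = -0.700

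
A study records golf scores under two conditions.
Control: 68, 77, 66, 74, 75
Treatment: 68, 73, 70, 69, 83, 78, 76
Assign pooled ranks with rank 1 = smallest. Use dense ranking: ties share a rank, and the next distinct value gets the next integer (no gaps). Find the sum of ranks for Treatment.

43

Sorted (ascending): 66, 68, 68, 69, 70, 73, 74, 75, 76, 77, 78, 83
The 2 values of 68 share dense rank 2.
Remaining distinct values take the next consecutive integers.
Treatment values → pooled ranks: 68→2, 73→5, 70→4, 69→3, 83→11, 78→10, 76→8
Rank sum = 2 + 5 + 4 + 3 + 11 + 10 + 8 = 43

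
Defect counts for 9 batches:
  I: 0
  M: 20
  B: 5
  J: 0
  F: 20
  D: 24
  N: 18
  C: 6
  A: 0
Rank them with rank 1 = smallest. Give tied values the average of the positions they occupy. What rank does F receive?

Sorted (ascending): 0, 0, 0, 5, 6, 18, 20, 20, 24
The 3 values of 0 occupy positions 1–3 → average rank 2.
The 2 values of 20 occupy positions 7–8 → average rank (7+8)/2 = 7.5.
F has value 20 → rank 7.5.

7.5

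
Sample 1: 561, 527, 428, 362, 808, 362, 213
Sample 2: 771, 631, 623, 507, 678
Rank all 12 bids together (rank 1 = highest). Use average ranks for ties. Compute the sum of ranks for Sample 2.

Sorted (descending): 808, 771, 678, 631, 623, 561, 527, 507, 428, 362, 362, 213
The 2 values of 362 occupy positions 10–11 → average rank (10+11)/2 = 10.5.
Sample 2 values → pooled ranks: 771→2, 631→4, 623→5, 507→8, 678→3
Rank sum = 2 + 4 + 5 + 8 + 3 = 22

22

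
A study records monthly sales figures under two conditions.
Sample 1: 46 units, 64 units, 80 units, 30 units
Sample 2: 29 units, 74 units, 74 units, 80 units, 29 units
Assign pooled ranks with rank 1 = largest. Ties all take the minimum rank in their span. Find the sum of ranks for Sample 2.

Sorted (descending): 80, 80, 74, 74, 64, 46, 30, 29, 29
The 2 values of 80 occupy positions 1–2 → each gets rank 1.
The 2 values of 74 occupy positions 3–4 → each gets rank 3.
The 2 values of 29 occupy positions 8–9 → each gets rank 8.
Sample 2 values → pooled ranks: 29→8, 74→3, 74→3, 80→1, 29→8
Rank sum = 8 + 3 + 3 + 1 + 8 = 23

23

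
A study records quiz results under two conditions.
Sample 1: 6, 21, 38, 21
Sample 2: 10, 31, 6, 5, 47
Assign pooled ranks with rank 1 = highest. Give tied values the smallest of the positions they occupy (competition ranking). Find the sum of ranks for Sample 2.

Sorted (descending): 47, 38, 31, 21, 21, 10, 6, 6, 5
The 2 values of 21 occupy positions 4–5 → each gets rank 4.
The 2 values of 6 occupy positions 7–8 → each gets rank 7.
Sample 2 values → pooled ranks: 10→6, 31→3, 6→7, 5→9, 47→1
Rank sum = 6 + 3 + 7 + 9 + 1 = 26

26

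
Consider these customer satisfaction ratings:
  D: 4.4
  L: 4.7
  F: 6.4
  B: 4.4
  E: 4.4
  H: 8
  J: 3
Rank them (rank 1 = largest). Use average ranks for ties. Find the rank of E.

5

Sorted (descending): 8, 6.4, 4.7, 4.4, 4.4, 4.4, 3
The 3 values of 4.4 occupy positions 4–6 → average rank 5.
E has value 4.4 → rank 5.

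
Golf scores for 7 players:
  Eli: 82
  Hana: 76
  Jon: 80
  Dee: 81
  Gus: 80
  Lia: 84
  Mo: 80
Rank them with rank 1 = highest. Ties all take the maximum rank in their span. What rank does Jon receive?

Sorted (descending): 84, 82, 81, 80, 80, 80, 76
The 3 values of 80 occupy positions 4–6 → each gets rank 6.
Jon has value 80 → rank 6.

6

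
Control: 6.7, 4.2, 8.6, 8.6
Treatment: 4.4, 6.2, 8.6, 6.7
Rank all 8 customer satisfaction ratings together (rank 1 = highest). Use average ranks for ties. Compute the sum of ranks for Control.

16.5

Sorted (descending): 8.6, 8.6, 8.6, 6.7, 6.7, 6.2, 4.4, 4.2
The 3 values of 8.6 occupy positions 1–3 → average rank 2.
The 2 values of 6.7 occupy positions 4–5 → average rank (4+5)/2 = 4.5.
Control values → pooled ranks: 6.7→4.5, 4.2→8, 8.6→2, 8.6→2
Rank sum = 4.5 + 8 + 2 + 2 = 16.5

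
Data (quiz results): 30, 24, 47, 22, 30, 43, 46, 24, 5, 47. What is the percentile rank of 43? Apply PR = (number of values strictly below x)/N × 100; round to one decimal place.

60.0

N = 10.
Strictly below 43: 6. Equal to 43: 1.
PR = 6/10 × 100 = 60.0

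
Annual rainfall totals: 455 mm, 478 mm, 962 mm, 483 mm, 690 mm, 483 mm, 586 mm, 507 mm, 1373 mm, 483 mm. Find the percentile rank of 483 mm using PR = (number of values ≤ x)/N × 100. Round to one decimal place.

50.0

N = 10.
Strictly below 483: 2. Equal to 483: 3.
PR = 5/10 × 100 = 50.0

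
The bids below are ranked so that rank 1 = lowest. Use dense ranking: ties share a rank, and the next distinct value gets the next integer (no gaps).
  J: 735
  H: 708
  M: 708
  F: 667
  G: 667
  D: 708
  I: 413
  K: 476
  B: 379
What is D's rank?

Sorted (ascending): 379, 413, 476, 667, 667, 708, 708, 708, 735
The 2 values of 667 share dense rank 4.
The 3 values of 708 share dense rank 5.
Remaining distinct values take the next consecutive integers.
D has value 708 → rank 5.

5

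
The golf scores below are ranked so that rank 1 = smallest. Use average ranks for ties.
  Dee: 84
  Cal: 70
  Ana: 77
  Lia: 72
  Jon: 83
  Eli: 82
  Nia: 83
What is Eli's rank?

Sorted (ascending): 70, 72, 77, 82, 83, 83, 84
The 2 values of 83 occupy positions 5–6 → average rank (5+6)/2 = 5.5.
Eli has value 82 → rank 4.

4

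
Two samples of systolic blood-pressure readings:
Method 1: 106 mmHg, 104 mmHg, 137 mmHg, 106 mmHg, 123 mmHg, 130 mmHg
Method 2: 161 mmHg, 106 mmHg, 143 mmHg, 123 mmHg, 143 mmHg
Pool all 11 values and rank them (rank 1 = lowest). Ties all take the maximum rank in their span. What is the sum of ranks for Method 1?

Sorted (ascending): 104, 106, 106, 106, 123, 123, 130, 137, 143, 143, 161
The 3 values of 106 occupy positions 2–4 → each gets rank 4.
The 2 values of 123 occupy positions 5–6 → each gets rank 6.
The 2 values of 143 occupy positions 9–10 → each gets rank 10.
Method 1 values → pooled ranks: 106→4, 104→1, 137→8, 106→4, 123→6, 130→7
Rank sum = 4 + 1 + 8 + 4 + 6 + 7 = 30

30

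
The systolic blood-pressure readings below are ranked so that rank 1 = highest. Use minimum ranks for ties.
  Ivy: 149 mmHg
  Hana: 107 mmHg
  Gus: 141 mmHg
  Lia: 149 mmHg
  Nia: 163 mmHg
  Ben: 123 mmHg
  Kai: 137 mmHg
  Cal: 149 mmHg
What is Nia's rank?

Sorted (descending): 163, 149, 149, 149, 141, 137, 123, 107
The 3 values of 149 occupy positions 2–4 → each gets rank 2.
Nia has value 163 mmHg → rank 1.

1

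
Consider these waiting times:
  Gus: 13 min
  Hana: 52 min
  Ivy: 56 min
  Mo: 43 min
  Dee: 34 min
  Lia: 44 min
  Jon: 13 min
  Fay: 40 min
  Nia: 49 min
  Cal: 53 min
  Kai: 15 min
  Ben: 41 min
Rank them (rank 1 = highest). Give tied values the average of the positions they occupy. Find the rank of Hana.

Sorted (descending): 56, 53, 52, 49, 44, 43, 41, 40, 34, 15, 13, 13
The 2 values of 13 occupy positions 11–12 → average rank (11+12)/2 = 11.5.
Hana has value 52 min → rank 3.

3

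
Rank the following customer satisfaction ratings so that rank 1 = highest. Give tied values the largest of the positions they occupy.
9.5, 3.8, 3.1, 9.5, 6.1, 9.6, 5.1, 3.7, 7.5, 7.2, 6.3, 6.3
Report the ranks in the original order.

Sorted (descending): 9.6, 9.5, 9.5, 7.5, 7.2, 6.3, 6.3, 6.1, 5.1, 3.8, 3.7, 3.1
The 2 values of 9.5 occupy positions 2–3 → each gets rank 3.
The 2 values of 6.3 occupy positions 6–7 → each gets rank 7.

3, 10, 12, 3, 8, 1, 9, 11, 4, 5, 7, 7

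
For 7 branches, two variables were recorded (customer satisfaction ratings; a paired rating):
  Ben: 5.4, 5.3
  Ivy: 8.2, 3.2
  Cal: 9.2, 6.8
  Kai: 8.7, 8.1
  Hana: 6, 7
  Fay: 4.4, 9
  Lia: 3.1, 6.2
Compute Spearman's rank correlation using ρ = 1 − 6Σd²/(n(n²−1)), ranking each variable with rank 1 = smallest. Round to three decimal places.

Ranks of variable 1: 3, 5, 7, 6, 4, 2, 1
Ranks of variable 2: 2, 1, 4, 6, 5, 7, 3
d = r₁ − r₂: 1, 4, 3, 0, -1, -5, -2
d²: 1, 16, 9, 0, 1, 25, 4; Σd² = 56
ρ = 1 − 6·56/(7·48) = 1 − 336/336 = 0.000

0.000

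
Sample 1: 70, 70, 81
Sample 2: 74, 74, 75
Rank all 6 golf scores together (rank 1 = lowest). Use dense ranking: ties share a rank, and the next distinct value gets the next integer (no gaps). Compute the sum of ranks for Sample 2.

Sorted (ascending): 70, 70, 74, 74, 75, 81
The 2 values of 70 share dense rank 1.
The 2 values of 74 share dense rank 2.
Remaining distinct values take the next consecutive integers.
Sample 2 values → pooled ranks: 74→2, 74→2, 75→3
Rank sum = 2 + 2 + 3 = 7

7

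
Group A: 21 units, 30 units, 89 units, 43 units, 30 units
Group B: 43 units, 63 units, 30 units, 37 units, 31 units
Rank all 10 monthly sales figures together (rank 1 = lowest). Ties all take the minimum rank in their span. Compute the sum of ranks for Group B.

Sorted (ascending): 21, 30, 30, 30, 31, 37, 43, 43, 63, 89
The 3 values of 30 occupy positions 2–4 → each gets rank 2.
The 2 values of 43 occupy positions 7–8 → each gets rank 7.
Group B values → pooled ranks: 43→7, 63→9, 30→2, 37→6, 31→5
Rank sum = 7 + 9 + 2 + 6 + 5 = 29

29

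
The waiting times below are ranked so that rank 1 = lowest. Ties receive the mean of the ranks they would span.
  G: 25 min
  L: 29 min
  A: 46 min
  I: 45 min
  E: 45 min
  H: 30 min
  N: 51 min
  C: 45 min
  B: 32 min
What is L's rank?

Sorted (ascending): 25, 29, 30, 32, 45, 45, 45, 46, 51
The 3 values of 45 occupy positions 5–7 → average rank 6.
L has value 29 min → rank 2.

2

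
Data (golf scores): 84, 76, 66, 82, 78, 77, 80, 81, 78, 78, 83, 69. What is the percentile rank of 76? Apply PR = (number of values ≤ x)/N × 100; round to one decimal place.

25.0

N = 12.
Strictly below 76: 2. Equal to 76: 1.
PR = 3/12 × 100 = 25.0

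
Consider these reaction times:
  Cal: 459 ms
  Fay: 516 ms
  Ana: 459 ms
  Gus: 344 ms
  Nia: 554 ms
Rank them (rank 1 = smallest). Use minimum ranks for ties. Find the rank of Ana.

Sorted (ascending): 344, 459, 459, 516, 554
The 2 values of 459 occupy positions 2–3 → each gets rank 2.
Ana has value 459 ms → rank 2.

2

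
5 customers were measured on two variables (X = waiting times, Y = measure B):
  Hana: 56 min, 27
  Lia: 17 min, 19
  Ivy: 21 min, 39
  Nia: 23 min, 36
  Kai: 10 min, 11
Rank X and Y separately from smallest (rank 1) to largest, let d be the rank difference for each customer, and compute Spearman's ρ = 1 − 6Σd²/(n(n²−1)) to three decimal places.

Ranks of variable 1: 5, 2, 3, 4, 1
Ranks of variable 2: 3, 2, 5, 4, 1
d = r₁ − r₂: 2, 0, -2, 0, 0
d²: 4, 0, 4, 0, 0; Σd² = 8
ρ = 1 − 6·8/(5·24) = 1 − 48/120 = 0.600

0.600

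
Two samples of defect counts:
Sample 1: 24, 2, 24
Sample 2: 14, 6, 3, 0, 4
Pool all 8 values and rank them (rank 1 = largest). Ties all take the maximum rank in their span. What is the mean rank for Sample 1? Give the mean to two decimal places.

3.67

Sorted (descending): 24, 24, 14, 6, 4, 3, 2, 0
The 2 values of 24 occupy positions 1–2 → each gets rank 2.
Sample 1 values → pooled ranks: 24→2, 2→7, 24→2
Mean rank = (2 + 7 + 2) / 3 = 3.67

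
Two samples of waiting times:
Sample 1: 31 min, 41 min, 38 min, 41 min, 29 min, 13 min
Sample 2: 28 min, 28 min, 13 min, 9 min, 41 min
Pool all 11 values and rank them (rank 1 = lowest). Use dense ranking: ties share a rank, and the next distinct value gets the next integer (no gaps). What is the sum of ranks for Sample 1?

Sorted (ascending): 9, 13, 13, 28, 28, 29, 31, 38, 41, 41, 41
The 2 values of 13 share dense rank 2.
The 2 values of 28 share dense rank 3.
The 3 values of 41 share dense rank 7.
Remaining distinct values take the next consecutive integers.
Sample 1 values → pooled ranks: 31→5, 41→7, 38→6, 41→7, 29→4, 13→2
Rank sum = 5 + 7 + 6 + 7 + 4 + 2 = 31

31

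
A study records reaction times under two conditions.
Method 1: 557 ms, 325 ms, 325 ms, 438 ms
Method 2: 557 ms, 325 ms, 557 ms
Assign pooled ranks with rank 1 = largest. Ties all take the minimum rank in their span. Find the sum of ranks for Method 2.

Sorted (descending): 557, 557, 557, 438, 325, 325, 325
The 3 values of 557 occupy positions 1–3 → each gets rank 1.
The 3 values of 325 occupy positions 5–7 → each gets rank 5.
Method 2 values → pooled ranks: 557→1, 325→5, 557→1
Rank sum = 1 + 5 + 1 = 7

7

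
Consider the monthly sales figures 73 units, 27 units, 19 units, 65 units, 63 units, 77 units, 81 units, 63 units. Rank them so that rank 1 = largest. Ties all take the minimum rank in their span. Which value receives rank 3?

73

Sorted (descending): 81, 77, 73, 65, 63, 63, 27, 19
The 2 values of 63 occupy positions 5–6 → each gets rank 5.
Rank 3 → value 73.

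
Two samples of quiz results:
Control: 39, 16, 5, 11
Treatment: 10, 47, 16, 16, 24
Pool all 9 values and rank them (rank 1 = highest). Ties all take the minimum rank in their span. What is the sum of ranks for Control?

22

Sorted (descending): 47, 39, 24, 16, 16, 16, 11, 10, 5
The 3 values of 16 occupy positions 4–6 → each gets rank 4.
Control values → pooled ranks: 39→2, 16→4, 5→9, 11→7
Rank sum = 2 + 4 + 9 + 7 = 22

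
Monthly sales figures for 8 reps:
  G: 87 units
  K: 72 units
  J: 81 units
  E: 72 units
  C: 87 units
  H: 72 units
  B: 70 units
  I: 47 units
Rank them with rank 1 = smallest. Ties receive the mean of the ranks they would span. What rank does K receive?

4

Sorted (ascending): 47, 70, 72, 72, 72, 81, 87, 87
The 3 values of 72 occupy positions 3–5 → average rank 4.
The 2 values of 87 occupy positions 7–8 → average rank (7+8)/2 = 7.5.
K has value 72 units → rank 4.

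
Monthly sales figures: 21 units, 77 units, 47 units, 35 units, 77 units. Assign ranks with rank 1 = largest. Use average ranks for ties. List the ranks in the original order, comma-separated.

Sorted (descending): 77, 77, 47, 35, 21
The 2 values of 77 occupy positions 1–2 → average rank (1+2)/2 = 1.5.

5, 1.5, 3, 4, 1.5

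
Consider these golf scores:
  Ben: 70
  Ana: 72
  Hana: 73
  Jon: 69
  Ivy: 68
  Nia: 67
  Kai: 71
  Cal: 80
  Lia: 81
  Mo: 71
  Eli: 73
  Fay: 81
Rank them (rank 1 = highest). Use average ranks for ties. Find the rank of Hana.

4.5

Sorted (descending): 81, 81, 80, 73, 73, 72, 71, 71, 70, 69, 68, 67
The 2 values of 81 occupy positions 1–2 → average rank (1+2)/2 = 1.5.
The 2 values of 73 occupy positions 4–5 → average rank (4+5)/2 = 4.5.
The 2 values of 71 occupy positions 7–8 → average rank (7+8)/2 = 7.5.
Hana has value 73 → rank 4.5.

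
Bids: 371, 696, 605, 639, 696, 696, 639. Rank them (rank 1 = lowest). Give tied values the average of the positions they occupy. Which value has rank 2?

Sorted (ascending): 371, 605, 639, 639, 696, 696, 696
The 2 values of 639 occupy positions 3–4 → average rank (3+4)/2 = 3.5.
The 3 values of 696 occupy positions 5–7 → average rank 6.
Rank 2 → value 605.

605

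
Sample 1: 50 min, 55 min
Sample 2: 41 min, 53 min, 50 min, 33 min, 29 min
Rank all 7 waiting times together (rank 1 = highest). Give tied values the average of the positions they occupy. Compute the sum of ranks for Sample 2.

Sorted (descending): 55, 53, 50, 50, 41, 33, 29
The 2 values of 50 occupy positions 3–4 → average rank (3+4)/2 = 3.5.
Sample 2 values → pooled ranks: 41→5, 53→2, 50→3.5, 33→6, 29→7
Rank sum = 5 + 2 + 3.5 + 6 + 7 = 23.5

23.5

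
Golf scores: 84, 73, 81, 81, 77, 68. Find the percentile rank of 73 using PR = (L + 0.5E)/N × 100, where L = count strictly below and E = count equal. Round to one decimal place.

N = 6.
Strictly below 73: 1. Equal to 73: 1.
PR = (1 + 0.5·1)/6 × 100 = 25.0

25.0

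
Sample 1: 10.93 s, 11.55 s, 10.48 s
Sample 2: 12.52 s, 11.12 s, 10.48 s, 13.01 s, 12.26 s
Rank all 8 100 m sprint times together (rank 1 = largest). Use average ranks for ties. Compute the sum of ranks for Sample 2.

Sorted (descending): 13.01, 12.52, 12.26, 11.55, 11.12, 10.93, 10.48, 10.48
The 2 values of 10.48 occupy positions 7–8 → average rank (7+8)/2 = 7.5.
Sample 2 values → pooled ranks: 12.52→2, 11.12→5, 10.48→7.5, 13.01→1, 12.26→3
Rank sum = 2 + 5 + 7.5 + 1 + 3 = 18.5

18.5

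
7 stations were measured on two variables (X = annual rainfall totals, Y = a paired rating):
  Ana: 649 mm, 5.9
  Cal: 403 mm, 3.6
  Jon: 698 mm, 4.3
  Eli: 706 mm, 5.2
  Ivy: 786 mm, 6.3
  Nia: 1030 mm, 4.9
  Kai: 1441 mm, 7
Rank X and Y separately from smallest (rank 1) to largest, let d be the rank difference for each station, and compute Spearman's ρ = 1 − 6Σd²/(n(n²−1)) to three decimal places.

0.643

Ranks of variable 1: 2, 1, 3, 4, 5, 6, 7
Ranks of variable 2: 5, 1, 2, 4, 6, 3, 7
d = r₁ − r₂: -3, 0, 1, 0, -1, 3, 0
d²: 9, 0, 1, 0, 1, 9, 0; Σd² = 20
ρ = 1 − 6·20/(7·48) = 1 − 120/336 = 0.643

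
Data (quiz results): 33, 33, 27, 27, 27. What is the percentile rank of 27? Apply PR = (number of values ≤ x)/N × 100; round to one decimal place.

60.0

N = 5.
Strictly below 27: 0. Equal to 27: 3.
PR = 3/5 × 100 = 60.0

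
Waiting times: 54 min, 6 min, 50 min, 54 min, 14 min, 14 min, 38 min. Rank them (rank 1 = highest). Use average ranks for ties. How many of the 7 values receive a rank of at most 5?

4

Sorted (descending): 54, 54, 50, 38, 14, 14, 6
The 2 values of 54 occupy positions 1–2 → average rank (1+2)/2 = 1.5.
The 2 values of 14 occupy positions 5–6 → average rank (5+6)/2 = 5.5.
Ranks ≤ 5: {1.5, 1.5, 3, 4} → 4 values.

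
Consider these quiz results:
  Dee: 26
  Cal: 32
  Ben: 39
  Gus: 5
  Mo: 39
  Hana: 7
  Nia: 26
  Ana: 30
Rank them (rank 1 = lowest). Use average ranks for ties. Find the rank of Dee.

3.5

Sorted (ascending): 5, 7, 26, 26, 30, 32, 39, 39
The 2 values of 26 occupy positions 3–4 → average rank (3+4)/2 = 3.5.
The 2 values of 39 occupy positions 7–8 → average rank (7+8)/2 = 7.5.
Dee has value 26 → rank 3.5.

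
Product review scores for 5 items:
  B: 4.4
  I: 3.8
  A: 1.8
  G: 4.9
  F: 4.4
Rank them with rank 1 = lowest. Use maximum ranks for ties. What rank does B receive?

Sorted (ascending): 1.8, 3.8, 4.4, 4.4, 4.9
The 2 values of 4.4 occupy positions 3–4 → each gets rank 4.
B has value 4.4 → rank 4.

4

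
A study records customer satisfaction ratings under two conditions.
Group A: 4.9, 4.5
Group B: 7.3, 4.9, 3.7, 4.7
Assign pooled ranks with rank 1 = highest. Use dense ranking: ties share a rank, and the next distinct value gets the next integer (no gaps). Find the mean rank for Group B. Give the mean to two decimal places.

Sorted (descending): 7.3, 4.9, 4.9, 4.7, 4.5, 3.7
The 2 values of 4.9 share dense rank 2.
Remaining distinct values take the next consecutive integers.
Group B values → pooled ranks: 7.3→1, 4.9→2, 3.7→5, 4.7→3
Mean rank = (1 + 2 + 5 + 3) / 4 = 2.75

2.75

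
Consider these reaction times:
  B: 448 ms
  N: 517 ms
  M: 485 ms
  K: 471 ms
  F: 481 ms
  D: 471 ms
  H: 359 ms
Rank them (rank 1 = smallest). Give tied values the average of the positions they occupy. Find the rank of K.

Sorted (ascending): 359, 448, 471, 471, 481, 485, 517
The 2 values of 471 occupy positions 3–4 → average rank (3+4)/2 = 3.5.
K has value 471 ms → rank 3.5.

3.5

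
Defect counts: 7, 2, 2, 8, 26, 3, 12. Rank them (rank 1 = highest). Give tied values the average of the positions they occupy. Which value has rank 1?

Sorted (descending): 26, 12, 8, 7, 3, 2, 2
The 2 values of 2 occupy positions 6–7 → average rank (6+7)/2 = 6.5.
Rank 1 → value 26.

26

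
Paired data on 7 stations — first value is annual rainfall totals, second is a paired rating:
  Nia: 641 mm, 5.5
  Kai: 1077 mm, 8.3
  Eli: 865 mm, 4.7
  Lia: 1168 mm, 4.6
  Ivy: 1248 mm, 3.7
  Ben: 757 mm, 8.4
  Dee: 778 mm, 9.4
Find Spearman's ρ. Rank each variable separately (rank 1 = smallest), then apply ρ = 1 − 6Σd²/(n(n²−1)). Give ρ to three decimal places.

-0.679

Ranks of variable 1: 1, 5, 4, 6, 7, 2, 3
Ranks of variable 2: 4, 5, 3, 2, 1, 6, 7
d = r₁ − r₂: -3, 0, 1, 4, 6, -4, -4
d²: 9, 0, 1, 16, 36, 16, 16; Σd² = 94
ρ = 1 − 6·94/(7·48) = 1 − 564/336 = -0.679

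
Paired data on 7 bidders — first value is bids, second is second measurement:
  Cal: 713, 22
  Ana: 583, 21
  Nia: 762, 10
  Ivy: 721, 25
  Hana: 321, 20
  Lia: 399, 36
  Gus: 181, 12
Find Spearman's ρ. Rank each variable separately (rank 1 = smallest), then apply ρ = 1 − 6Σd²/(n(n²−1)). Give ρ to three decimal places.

Ranks of variable 1: 5, 4, 7, 6, 2, 3, 1
Ranks of variable 2: 5, 4, 1, 6, 3, 7, 2
d = r₁ − r₂: 0, 0, 6, 0, -1, -4, -1
d²: 0, 0, 36, 0, 1, 16, 1; Σd² = 54
ρ = 1 − 6·54/(7·48) = 1 − 324/336 = 0.036

0.036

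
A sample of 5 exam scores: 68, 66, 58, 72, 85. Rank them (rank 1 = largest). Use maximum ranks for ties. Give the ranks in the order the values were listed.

3, 4, 5, 2, 1

Sorted (descending): 85, 72, 68, 66, 58
No ties — each value takes its position as its rank.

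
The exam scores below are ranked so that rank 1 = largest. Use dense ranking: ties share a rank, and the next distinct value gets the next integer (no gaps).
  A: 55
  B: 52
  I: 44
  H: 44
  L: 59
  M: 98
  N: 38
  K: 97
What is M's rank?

1

Sorted (descending): 98, 97, 59, 55, 52, 44, 44, 38
The 2 values of 44 share dense rank 6.
Remaining distinct values take the next consecutive integers.
M has value 98 → rank 1.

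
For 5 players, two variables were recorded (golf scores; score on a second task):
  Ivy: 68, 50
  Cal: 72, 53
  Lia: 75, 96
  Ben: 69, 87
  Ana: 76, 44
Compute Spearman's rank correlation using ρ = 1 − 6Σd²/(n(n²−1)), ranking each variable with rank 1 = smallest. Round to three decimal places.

Ranks of variable 1: 1, 3, 4, 2, 5
Ranks of variable 2: 2, 3, 5, 4, 1
d = r₁ − r₂: -1, 0, -1, -2, 4
d²: 1, 0, 1, 4, 16; Σd² = 22
ρ = 1 − 6·22/(5·24) = 1 − 132/120 = -0.100

-0.100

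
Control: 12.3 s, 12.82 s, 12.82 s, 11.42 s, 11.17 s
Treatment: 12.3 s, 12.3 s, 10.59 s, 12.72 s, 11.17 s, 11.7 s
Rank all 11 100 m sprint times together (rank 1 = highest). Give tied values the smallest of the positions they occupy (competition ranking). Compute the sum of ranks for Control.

23

Sorted (descending): 12.82, 12.82, 12.72, 12.3, 12.3, 12.3, 11.7, 11.42, 11.17, 11.17, 10.59
The 2 values of 12.82 occupy positions 1–2 → each gets rank 1.
The 3 values of 12.3 occupy positions 4–6 → each gets rank 4.
The 2 values of 11.17 occupy positions 9–10 → each gets rank 9.
Control values → pooled ranks: 12.3→4, 12.82→1, 12.82→1, 11.42→8, 11.17→9
Rank sum = 4 + 1 + 1 + 8 + 9 = 23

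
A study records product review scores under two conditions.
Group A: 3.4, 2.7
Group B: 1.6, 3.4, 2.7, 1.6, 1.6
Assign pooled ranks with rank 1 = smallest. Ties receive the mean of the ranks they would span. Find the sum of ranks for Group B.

17

Sorted (ascending): 1.6, 1.6, 1.6, 2.7, 2.7, 3.4, 3.4
The 3 values of 1.6 occupy positions 1–3 → average rank 2.
The 2 values of 2.7 occupy positions 4–5 → average rank (4+5)/2 = 4.5.
The 2 values of 3.4 occupy positions 6–7 → average rank (6+7)/2 = 6.5.
Group B values → pooled ranks: 1.6→2, 3.4→6.5, 2.7→4.5, 1.6→2, 1.6→2
Rank sum = 2 + 6.5 + 4.5 + 2 + 2 = 17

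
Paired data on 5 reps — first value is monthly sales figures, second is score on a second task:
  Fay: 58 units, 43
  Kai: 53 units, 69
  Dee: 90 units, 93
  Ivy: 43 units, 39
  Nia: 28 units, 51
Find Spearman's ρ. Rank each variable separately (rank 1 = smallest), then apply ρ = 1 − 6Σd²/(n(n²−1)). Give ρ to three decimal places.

0.500

Ranks of variable 1: 4, 3, 5, 2, 1
Ranks of variable 2: 2, 4, 5, 1, 3
d = r₁ − r₂: 2, -1, 0, 1, -2
d²: 4, 1, 0, 1, 4; Σd² = 10
ρ = 1 − 6·10/(5·24) = 1 − 60/120 = 0.500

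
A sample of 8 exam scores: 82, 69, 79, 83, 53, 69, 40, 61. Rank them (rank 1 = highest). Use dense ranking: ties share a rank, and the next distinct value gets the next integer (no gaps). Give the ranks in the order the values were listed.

2, 4, 3, 1, 6, 4, 7, 5

Sorted (descending): 83, 82, 79, 69, 69, 61, 53, 40
The 2 values of 69 share dense rank 4.
Remaining distinct values take the next consecutive integers.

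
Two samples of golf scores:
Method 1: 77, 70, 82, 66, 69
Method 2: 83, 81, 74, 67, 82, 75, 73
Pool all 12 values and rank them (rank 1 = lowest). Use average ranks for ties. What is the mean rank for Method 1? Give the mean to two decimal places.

Sorted (ascending): 66, 67, 69, 70, 73, 74, 75, 77, 81, 82, 82, 83
The 2 values of 82 occupy positions 10–11 → average rank (10+11)/2 = 10.5.
Method 1 values → pooled ranks: 77→8, 70→4, 82→10.5, 66→1, 69→3
Mean rank = (8 + 4 + 10.5 + 1 + 3) / 5 = 5.30

5.30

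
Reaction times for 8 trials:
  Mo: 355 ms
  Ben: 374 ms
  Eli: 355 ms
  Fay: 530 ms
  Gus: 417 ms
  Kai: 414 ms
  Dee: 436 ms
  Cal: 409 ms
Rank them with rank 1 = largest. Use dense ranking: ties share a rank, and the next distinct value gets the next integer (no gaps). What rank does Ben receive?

6

Sorted (descending): 530, 436, 417, 414, 409, 374, 355, 355
The 2 values of 355 share dense rank 7.
Remaining distinct values take the next consecutive integers.
Ben has value 374 ms → rank 6.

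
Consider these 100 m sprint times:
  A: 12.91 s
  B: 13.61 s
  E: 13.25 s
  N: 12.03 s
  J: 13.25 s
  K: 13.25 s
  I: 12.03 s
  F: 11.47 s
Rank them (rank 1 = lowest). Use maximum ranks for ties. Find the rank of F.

1

Sorted (ascending): 11.47, 12.03, 12.03, 12.91, 13.25, 13.25, 13.25, 13.61
The 2 values of 12.03 occupy positions 2–3 → each gets rank 3.
The 3 values of 13.25 occupy positions 5–7 → each gets rank 7.
F has value 11.47 s → rank 1.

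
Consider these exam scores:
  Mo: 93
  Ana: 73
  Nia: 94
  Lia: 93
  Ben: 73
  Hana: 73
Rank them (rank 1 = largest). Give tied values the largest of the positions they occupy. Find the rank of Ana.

Sorted (descending): 94, 93, 93, 73, 73, 73
The 2 values of 93 occupy positions 2–3 → each gets rank 3.
The 3 values of 73 occupy positions 4–6 → each gets rank 6.
Ana has value 73 → rank 6.

6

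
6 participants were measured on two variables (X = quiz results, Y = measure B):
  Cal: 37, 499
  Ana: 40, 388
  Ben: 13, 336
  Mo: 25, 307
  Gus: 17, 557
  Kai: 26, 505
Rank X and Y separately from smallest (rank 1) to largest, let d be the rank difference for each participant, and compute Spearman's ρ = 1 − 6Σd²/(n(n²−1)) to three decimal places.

Ranks of variable 1: 5, 6, 1, 3, 2, 4
Ranks of variable 2: 4, 3, 2, 1, 6, 5
d = r₁ − r₂: 1, 3, -1, 2, -4, -1
d²: 1, 9, 1, 4, 16, 1; Σd² = 32
ρ = 1 − 6·32/(6·35) = 1 − 192/210 = 0.086

0.086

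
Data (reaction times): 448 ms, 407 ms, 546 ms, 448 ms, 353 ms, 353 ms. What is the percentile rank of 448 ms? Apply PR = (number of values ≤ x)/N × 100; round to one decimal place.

83.3

N = 6.
Strictly below 448: 3. Equal to 448: 2.
PR = 5/6 × 100 = 83.3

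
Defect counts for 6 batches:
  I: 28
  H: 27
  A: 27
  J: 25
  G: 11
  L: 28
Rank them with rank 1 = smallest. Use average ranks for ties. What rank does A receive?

Sorted (ascending): 11, 25, 27, 27, 28, 28
The 2 values of 27 occupy positions 3–4 → average rank (3+4)/2 = 3.5.
The 2 values of 28 occupy positions 5–6 → average rank (5+6)/2 = 5.5.
A has value 27 → rank 3.5.

3.5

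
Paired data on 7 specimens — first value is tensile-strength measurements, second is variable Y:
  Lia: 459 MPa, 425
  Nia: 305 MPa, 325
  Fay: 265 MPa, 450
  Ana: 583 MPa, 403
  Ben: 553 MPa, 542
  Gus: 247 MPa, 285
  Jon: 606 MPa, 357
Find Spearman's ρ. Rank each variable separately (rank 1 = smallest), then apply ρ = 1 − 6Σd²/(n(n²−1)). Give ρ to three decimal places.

Ranks of variable 1: 4, 3, 2, 6, 5, 1, 7
Ranks of variable 2: 5, 2, 6, 4, 7, 1, 3
d = r₁ − r₂: -1, 1, -4, 2, -2, 0, 4
d²: 1, 1, 16, 4, 4, 0, 16; Σd² = 42
ρ = 1 − 6·42/(7·48) = 1 − 252/336 = 0.250

0.250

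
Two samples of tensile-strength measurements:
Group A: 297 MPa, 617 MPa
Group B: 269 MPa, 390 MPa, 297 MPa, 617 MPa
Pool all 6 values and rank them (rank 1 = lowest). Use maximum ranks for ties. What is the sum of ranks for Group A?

Sorted (ascending): 269, 297, 297, 390, 617, 617
The 2 values of 297 occupy positions 2–3 → each gets rank 3.
The 2 values of 617 occupy positions 5–6 → each gets rank 6.
Group A values → pooled ranks: 297→3, 617→6
Rank sum = 3 + 6 = 9

9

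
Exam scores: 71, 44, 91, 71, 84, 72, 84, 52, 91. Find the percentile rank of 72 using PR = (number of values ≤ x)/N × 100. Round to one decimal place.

55.6

N = 9.
Strictly below 72: 4. Equal to 72: 1.
PR = 5/9 × 100 = 55.6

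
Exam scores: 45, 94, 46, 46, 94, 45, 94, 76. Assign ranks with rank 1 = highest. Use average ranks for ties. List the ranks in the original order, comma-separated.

Sorted (descending): 94, 94, 94, 76, 46, 46, 45, 45
The 3 values of 94 occupy positions 1–3 → average rank 2.
The 2 values of 46 occupy positions 5–6 → average rank (5+6)/2 = 5.5.
The 2 values of 45 occupy positions 7–8 → average rank (7+8)/2 = 7.5.

7.5, 2, 5.5, 5.5, 2, 7.5, 2, 4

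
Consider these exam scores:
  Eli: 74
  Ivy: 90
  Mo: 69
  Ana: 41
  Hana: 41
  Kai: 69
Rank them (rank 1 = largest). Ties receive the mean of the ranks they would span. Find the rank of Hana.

5.5

Sorted (descending): 90, 74, 69, 69, 41, 41
The 2 values of 69 occupy positions 3–4 → average rank (3+4)/2 = 3.5.
The 2 values of 41 occupy positions 5–6 → average rank (5+6)/2 = 5.5.
Hana has value 41 → rank 5.5.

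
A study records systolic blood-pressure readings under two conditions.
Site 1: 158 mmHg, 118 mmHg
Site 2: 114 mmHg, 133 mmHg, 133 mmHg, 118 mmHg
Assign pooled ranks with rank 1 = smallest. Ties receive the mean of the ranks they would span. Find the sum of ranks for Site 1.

Sorted (ascending): 114, 118, 118, 133, 133, 158
The 2 values of 118 occupy positions 2–3 → average rank (2+3)/2 = 2.5.
The 2 values of 133 occupy positions 4–5 → average rank (4+5)/2 = 4.5.
Site 1 values → pooled ranks: 158→6, 118→2.5
Rank sum = 6 + 2.5 = 8.5

8.5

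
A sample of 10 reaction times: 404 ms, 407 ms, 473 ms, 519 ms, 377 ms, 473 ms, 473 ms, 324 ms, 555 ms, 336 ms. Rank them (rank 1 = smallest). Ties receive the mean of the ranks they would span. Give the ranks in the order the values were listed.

4, 5, 7, 9, 3, 7, 7, 1, 10, 2

Sorted (ascending): 324, 336, 377, 404, 407, 473, 473, 473, 519, 555
The 3 values of 473 occupy positions 6–8 → average rank 7.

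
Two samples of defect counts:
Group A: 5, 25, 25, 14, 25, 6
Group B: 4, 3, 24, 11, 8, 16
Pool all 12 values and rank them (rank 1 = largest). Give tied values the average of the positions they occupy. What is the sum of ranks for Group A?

Sorted (descending): 25, 25, 25, 24, 16, 14, 11, 8, 6, 5, 4, 3
The 3 values of 25 occupy positions 1–3 → average rank 2.
Group A values → pooled ranks: 5→10, 25→2, 25→2, 14→6, 25→2, 6→9
Rank sum = 10 + 2 + 2 + 6 + 2 + 9 = 31

31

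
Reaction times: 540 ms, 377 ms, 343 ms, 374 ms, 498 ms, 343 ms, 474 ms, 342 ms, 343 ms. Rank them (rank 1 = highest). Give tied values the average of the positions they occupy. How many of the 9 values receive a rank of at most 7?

8

Sorted (descending): 540, 498, 474, 377, 374, 343, 343, 343, 342
The 3 values of 343 occupy positions 6–8 → average rank 7.
Ranks ≤ 7: {1, 2, 3, 4, 5, 7, 7, 7} → 8 values.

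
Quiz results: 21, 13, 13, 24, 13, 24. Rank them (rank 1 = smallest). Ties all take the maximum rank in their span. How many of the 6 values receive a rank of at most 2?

Sorted (ascending): 13, 13, 13, 21, 24, 24
The 3 values of 13 occupy positions 1–3 → each gets rank 3.
The 2 values of 24 occupy positions 5–6 → each gets rank 6.
Ranks ≤ 2: {} → 0 values.

0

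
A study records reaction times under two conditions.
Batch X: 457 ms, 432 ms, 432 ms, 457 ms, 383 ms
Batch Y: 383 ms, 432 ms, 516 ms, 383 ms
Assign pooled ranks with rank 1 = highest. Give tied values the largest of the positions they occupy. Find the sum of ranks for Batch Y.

Sorted (descending): 516, 457, 457, 432, 432, 432, 383, 383, 383
The 2 values of 457 occupy positions 2–3 → each gets rank 3.
The 3 values of 432 occupy positions 4–6 → each gets rank 6.
The 3 values of 383 occupy positions 7–9 → each gets rank 9.
Batch Y values → pooled ranks: 383→9, 432→6, 516→1, 383→9
Rank sum = 9 + 6 + 1 + 9 = 25

25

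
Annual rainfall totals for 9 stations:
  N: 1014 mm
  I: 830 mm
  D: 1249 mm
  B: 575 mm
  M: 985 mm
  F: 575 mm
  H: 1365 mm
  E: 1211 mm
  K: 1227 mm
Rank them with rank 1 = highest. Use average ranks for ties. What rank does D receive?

Sorted (descending): 1365, 1249, 1227, 1211, 1014, 985, 830, 575, 575
The 2 values of 575 occupy positions 8–9 → average rank (8+9)/2 = 8.5.
D has value 1249 mm → rank 2.

2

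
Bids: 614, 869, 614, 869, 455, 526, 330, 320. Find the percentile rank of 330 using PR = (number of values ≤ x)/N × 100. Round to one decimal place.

N = 8.
Strictly below 330: 1. Equal to 330: 1.
PR = 2/8 × 100 = 25.0

25.0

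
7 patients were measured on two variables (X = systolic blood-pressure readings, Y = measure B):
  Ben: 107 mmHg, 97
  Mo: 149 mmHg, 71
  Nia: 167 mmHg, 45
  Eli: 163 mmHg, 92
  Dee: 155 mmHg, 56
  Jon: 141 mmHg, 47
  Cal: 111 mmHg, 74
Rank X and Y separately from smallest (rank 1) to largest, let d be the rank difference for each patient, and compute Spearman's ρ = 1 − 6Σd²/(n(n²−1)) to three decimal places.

-0.536

Ranks of variable 1: 1, 4, 7, 6, 5, 3, 2
Ranks of variable 2: 7, 4, 1, 6, 3, 2, 5
d = r₁ − r₂: -6, 0, 6, 0, 2, 1, -3
d²: 36, 0, 36, 0, 4, 1, 9; Σd² = 86
ρ = 1 − 6·86/(7·48) = 1 − 516/336 = -0.536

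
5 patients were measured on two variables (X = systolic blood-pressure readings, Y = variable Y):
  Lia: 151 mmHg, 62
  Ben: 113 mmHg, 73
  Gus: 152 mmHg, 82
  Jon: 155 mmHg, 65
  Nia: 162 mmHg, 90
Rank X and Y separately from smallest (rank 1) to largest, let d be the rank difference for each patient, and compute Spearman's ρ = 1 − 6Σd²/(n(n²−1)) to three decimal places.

0.500

Ranks of variable 1: 2, 1, 3, 4, 5
Ranks of variable 2: 1, 3, 4, 2, 5
d = r₁ − r₂: 1, -2, -1, 2, 0
d²: 1, 4, 1, 4, 0; Σd² = 10
ρ = 1 − 6·10/(5·24) = 1 − 60/120 = 0.500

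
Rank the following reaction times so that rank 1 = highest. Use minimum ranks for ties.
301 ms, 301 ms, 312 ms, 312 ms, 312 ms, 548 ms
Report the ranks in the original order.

Sorted (descending): 548, 312, 312, 312, 301, 301
The 3 values of 312 occupy positions 2–4 → each gets rank 2.
The 2 values of 301 occupy positions 5–6 → each gets rank 5.

5, 5, 2, 2, 2, 1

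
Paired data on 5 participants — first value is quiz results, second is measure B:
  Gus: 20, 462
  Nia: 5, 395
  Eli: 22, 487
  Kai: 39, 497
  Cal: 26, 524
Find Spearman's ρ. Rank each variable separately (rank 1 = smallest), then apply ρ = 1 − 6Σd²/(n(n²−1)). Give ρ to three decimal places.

0.900

Ranks of variable 1: 2, 1, 3, 5, 4
Ranks of variable 2: 2, 1, 3, 4, 5
d = r₁ − r₂: 0, 0, 0, 1, -1
d²: 0, 0, 0, 1, 1; Σd² = 2
ρ = 1 − 6·2/(5·24) = 1 − 12/120 = 0.900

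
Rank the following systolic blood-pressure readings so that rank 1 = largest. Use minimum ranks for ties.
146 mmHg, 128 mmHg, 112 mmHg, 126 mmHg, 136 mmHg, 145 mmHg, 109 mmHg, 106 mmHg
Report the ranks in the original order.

1, 4, 6, 5, 3, 2, 7, 8

Sorted (descending): 146, 145, 136, 128, 126, 112, 109, 106
No ties — each value takes its position as its rank.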